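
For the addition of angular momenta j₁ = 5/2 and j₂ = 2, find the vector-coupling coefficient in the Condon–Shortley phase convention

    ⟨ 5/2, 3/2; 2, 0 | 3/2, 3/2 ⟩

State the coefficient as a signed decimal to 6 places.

−√(12/35) = -0.585540

√[4·3!2!1!/7! · 4!1!2!2!3!0!] = √(192/35)
  +(−1)^1/∏(1,2,0,1,2,0)! = -1/4  (running -1/4)
⟨..|..⟩ = √(192/35)·(-1/4) = -0.585540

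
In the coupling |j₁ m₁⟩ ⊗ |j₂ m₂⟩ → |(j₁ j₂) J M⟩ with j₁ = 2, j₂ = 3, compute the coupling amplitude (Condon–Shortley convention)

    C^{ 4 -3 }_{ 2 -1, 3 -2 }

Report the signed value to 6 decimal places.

j₁+j₂−J=1  J+j₁−j₂=3  J−j₁+j₂=5  j₁+j₂+J+1=10
(j₁±m₁, j₂±m₂, J±M) = (1,3,1,5,1,7)
P² = 6480
sum k=0..1:
  [0] +1/144 = 1/144
  [1] −1/240 = -1/240
S = 1/360
C² = P²·S² = 1/20 ; C = +0.223607

+0.223607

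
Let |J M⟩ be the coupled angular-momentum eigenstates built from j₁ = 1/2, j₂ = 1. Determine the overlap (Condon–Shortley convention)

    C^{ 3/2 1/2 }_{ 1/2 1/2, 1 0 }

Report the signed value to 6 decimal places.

+√(2/3) ≈ +0.816497

j₁+j₂−J=0  J+j₁−j₂=1  J−j₁+j₂=2  j₁+j₂+J+1=4
(j₁±m₁, j₂±m₂, J±M) = (1,0,1,1,2,1)
P² = 2/3
sum k=0..0:
  [0] +1/1 = 1
S = 1
C² = P²·S² = 2/3 ; C = +0.816497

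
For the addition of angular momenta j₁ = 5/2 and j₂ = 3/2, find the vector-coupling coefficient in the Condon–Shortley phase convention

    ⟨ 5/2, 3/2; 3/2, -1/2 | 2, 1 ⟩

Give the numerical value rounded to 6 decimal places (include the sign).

+0.154303  (= +√(1/42))

√[5·2!3!1!/7! · 4!1!1!2!3!1!] = √(24/7)
  +(−1)^0/∏(0,2,1,1,2,0)! = 1/4  (running 1/4)
  +(−1)^1/∏(1,1,0,0,3,1)! = -1/6  (running 1/12)
⟨..|..⟩ = √(24/7)·(1/12) = +0.154303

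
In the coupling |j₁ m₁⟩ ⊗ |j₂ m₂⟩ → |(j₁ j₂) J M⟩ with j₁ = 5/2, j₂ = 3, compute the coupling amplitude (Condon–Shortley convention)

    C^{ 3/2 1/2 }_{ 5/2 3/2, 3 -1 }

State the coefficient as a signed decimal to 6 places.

−√(7/30) = -0.483046

j₁+j₂−J=4  J+j₁−j₂=1  J−j₁+j₂=2  j₁+j₂+J+1=8
(j₁±m₁, j₂±m₂, J±M) = (4,1,2,4,2,1)
P² = 384/35
sum k=0..1:
  [0] +1/48 = 1/48
  [1] −1/6 = -1/6
S = -7/48
C² = P²·S² = 7/30 ; C = -0.483046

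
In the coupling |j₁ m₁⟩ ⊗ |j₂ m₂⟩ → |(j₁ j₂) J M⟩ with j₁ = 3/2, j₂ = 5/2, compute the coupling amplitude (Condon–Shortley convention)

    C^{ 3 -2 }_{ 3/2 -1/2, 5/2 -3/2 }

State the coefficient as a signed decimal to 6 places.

j₁+j₂−J=1  J+j₁−j₂=2  J−j₁+j₂=4  j₁+j₂+J+1=8
(j₁±m₁, j₂±m₂, J±M) = (1,2,1,4,1,5)
P² = 48
sum k=0..1:
  [0] +1/12 = 1/12
  [1] −1/24 = -1/24
S = 1/24
C² = P²·S² = 1/12 ; C = +0.288675

+√(1/12) ≈ +0.288675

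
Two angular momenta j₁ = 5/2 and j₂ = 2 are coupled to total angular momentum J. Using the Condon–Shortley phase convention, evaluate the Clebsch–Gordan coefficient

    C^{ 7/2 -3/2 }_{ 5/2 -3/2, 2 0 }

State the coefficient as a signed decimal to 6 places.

-0.534522  (= −√(2/7))

√[8·1!4!3!/9! · 1!4!2!2!2!5!] = √(512/7)
  +(−1)^0/∏(0,1,4,2,0,1)! = 1/48  (running 1/48)
  +(−1)^1/∏(1,0,3,1,1,2)! = -1/12  (running -1/16)
⟨..|..⟩ = √(512/7)·(-1/16) = -0.534522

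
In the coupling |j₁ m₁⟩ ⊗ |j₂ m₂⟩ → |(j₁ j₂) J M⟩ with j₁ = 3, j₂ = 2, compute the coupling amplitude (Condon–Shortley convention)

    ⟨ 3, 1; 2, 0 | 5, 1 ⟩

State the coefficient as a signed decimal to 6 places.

+√(3/7) = +0.654654

triangle: 0!*6!*4!/11! = 17280/39916800
(j±m)!: 4!*2!*2!*2!*6!*4! = 3317760
prefactor² = (2J+1)*Δ*N² = 110592/7
  k=0: +1/(0!*0!*2!*2!*4!*2!) = 1/192
Σ = 1/192  ⇒  CG² = 110592/7*1/192² = 3/7
CG = +√(3/7) = +0.654654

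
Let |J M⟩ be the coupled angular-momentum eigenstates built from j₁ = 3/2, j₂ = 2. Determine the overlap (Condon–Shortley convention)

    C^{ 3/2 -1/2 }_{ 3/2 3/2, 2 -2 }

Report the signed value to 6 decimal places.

+√(2/5) = +0.632456

√[4·2!1!2!/6! · 3!0!0!4!1!2!] = √(32/5)
  +(−1)^0/∏(0,2,0,0,1,2)! = 1/4  (running 1/4)
⟨..|..⟩ = √(32/5)·(1/4) = +0.632456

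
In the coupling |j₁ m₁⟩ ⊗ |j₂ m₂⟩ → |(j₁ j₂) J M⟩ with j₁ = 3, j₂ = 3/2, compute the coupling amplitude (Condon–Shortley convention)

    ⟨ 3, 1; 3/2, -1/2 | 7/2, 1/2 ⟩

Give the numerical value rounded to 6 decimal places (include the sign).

triangle: 1!×5!×2!/9! = 240/362880
(j±m)!: 4!×2!×1!×2!×4!×3! = 13824
prefactor² = (2J+1)×Δ×N² = 512/7
  k=0: +1/(0!×1!×2!×1!×3!×1!) = 1/12
  k=1: −1/(1!×0!×1!×0!×4!×2!) = -1/48
Σ = 1/16  ⇒  CG² = 512/7×1/16² = 2/7
CG = +√(2/7) = +0.534522

+0.534522  (= +√(2/7))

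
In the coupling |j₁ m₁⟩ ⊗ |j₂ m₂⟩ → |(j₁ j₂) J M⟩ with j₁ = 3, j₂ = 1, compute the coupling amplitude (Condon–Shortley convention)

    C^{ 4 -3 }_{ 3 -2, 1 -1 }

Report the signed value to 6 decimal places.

+0.866025

√[9·0!6!2!/9! · 1!5!0!2!1!7!] = √(43200)
  +(−1)^0/∏(0,0,5,0,1,2)! = 1/240  (running 1/240)
⟨..|..⟩ = √(43200)·(1/240) = +0.866025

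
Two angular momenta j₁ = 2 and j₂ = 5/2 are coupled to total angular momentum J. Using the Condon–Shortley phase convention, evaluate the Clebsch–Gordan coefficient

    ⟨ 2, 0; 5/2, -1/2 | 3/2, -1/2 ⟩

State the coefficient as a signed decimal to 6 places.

triangle: 3!*1!*2!/7! = 12/5040
(j±m)!: 2!*2!*2!*3!*1!*2! = 96
prefactor² = (2J+1)*Δ*N² = 32/35
  k=1: −1/(1!*2!*1!*1!*0!*1!) = -1/2
  k=2: +1/(2!*1!*0!*0!*1!*2!) = 1/4
Σ = -1/4  ⇒  CG² = 32/35*(-1/4)² = 2/35
CG = −√(2/35) = -0.239046

-0.239046  (= −√(2/35))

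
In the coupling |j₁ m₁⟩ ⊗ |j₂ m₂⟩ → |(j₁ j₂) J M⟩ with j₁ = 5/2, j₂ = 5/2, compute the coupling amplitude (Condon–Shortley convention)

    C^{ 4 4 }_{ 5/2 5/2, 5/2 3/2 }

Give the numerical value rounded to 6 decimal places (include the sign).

j₁+j₂−J=1  J+j₁−j₂=4  J−j₁+j₂=4  j₁+j₂+J+1=10
(j₁±m₁, j₂±m₂, J±M) = (5,0,4,1,8,0)
P² = 165888
sum k=0..0:
  [0] +1/576 = 1/576
S = 1/576
C² = P²·S² = 1/2 ; C = +0.707107

+0.707107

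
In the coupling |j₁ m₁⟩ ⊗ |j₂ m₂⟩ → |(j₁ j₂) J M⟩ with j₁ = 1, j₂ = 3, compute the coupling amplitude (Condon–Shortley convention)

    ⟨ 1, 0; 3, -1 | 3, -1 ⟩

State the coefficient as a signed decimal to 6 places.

+0.288675  (= +√(1/12))

j₁+j₂−J=1  J+j₁−j₂=1  J−j₁+j₂=5  j₁+j₂+J+1=8
(j₁±m₁, j₂±m₂, J±M) = (1,1,2,4,2,4)
P² = 48
sum k=0..1:
  [0] +1/12 = 1/12
  [1] −1/24 = -1/24
S = 1/24
C² = P²·S² = 1/12 ; C = +0.288675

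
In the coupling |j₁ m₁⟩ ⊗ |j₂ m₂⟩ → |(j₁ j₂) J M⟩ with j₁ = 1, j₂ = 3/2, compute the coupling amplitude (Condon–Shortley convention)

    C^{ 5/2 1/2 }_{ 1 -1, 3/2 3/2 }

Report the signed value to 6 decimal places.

√[6·0!2!3!/6! · 0!2!3!0!3!2!] = √(72/5)
  +(−1)^0/∏(0,0,2,3,0,0)! = 1/12  (running 1/12)
⟨..|..⟩ = √(72/5)·(1/12) = +0.316228

+0.316228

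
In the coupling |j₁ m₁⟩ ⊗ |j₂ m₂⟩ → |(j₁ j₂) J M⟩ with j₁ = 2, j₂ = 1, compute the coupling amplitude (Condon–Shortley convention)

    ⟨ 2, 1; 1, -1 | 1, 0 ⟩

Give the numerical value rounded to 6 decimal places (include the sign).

triangle: 2!×2!×0!/5! = 4/120
(j±m)!: 3!×1!×0!×2!×1!×1! = 12
prefactor² = (2J+1)×Δ×N² = 6/5
  k=0: +1/(0!×2!×1!×0!×1!×0!) = 1/2
Σ = 1/2  ⇒  CG² = 6/5×1/2² = 3/10
CG = +√(3/10) = +0.547723

+√(3/10) = +0.547723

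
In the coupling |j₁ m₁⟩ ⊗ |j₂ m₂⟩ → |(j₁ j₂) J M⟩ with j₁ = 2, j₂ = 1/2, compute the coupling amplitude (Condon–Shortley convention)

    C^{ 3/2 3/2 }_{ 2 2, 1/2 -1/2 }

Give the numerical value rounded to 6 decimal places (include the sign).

+√(4/5) ≈ +0.894427

j₁+j₂−J=1  J+j₁−j₂=3  J−j₁+j₂=0  j₁+j₂+J+1=5
(j₁±m₁, j₂±m₂, J±M) = (4,0,0,1,3,0)
P² = 144/5
sum k=0..0:
  [0] +1/6 = 1/6
S = 1/6
C² = P²·S² = 4/5 ; C = +0.894427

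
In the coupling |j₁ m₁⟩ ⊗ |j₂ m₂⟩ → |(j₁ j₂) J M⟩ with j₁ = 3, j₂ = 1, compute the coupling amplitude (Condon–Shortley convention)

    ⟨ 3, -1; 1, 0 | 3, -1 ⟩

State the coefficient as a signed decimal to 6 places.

j₁+j₂−J=1  J+j₁−j₂=5  J−j₁+j₂=1  j₁+j₂+J+1=8
(j₁±m₁, j₂±m₂, J±M) = (2,4,1,1,2,4)
P² = 48
sum k=0..1:
  [0] +1/24 = 1/24
  [1] −1/12 = -1/12
S = -1/24
C² = P²·S² = 1/12 ; C = -0.288675

−√(1/12) = -0.288675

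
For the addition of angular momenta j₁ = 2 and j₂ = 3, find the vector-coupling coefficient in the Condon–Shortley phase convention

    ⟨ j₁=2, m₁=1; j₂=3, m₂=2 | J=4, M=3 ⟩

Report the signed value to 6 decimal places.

−√(1/20) ≈ -0.223607

j₁+j₂−J=1  J+j₁−j₂=3  J−j₁+j₂=5  j₁+j₂+J+1=10
(j₁±m₁, j₂±m₂, J±M) = (3,1,5,1,7,1)
P² = 6480
sum k=0..1:
  [0] +1/240 = 1/240
  [1] −1/144 = -1/144
S = -1/360
C² = P²·S² = 1/20 ; C = -0.223607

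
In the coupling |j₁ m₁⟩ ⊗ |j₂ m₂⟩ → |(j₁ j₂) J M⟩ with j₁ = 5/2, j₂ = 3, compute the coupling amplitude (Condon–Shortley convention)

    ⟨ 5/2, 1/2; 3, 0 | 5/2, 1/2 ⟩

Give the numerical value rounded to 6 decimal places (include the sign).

j₁+j₂−J=3  J+j₁−j₂=2  J−j₁+j₂=3  j₁+j₂+J+1=9
(j₁±m₁, j₂±m₂, J±M) = (3,2,3,3,3,2)
P² = 216/35
sum k=0..2:
  [0] +1/72 = 1/72
  [1] −1/4 = -1/4
  [2] +1/8 = 1/8
S = -1/9
C² = P²·S² = 8/105 ; C = -0.276026

−√(8/105) ≈ -0.276026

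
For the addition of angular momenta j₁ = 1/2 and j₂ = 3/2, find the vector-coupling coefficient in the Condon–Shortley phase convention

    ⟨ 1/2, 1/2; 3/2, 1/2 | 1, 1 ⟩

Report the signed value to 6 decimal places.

√[3·1!0!2!/4! · 1!0!2!1!2!0!] = √(1)
  +(−1)^0/∏(0,1,0,2,0,0)! = 1/2  (running 1/2)
⟨..|..⟩ = √(1)·(1/2) = +0.500000

+0.500000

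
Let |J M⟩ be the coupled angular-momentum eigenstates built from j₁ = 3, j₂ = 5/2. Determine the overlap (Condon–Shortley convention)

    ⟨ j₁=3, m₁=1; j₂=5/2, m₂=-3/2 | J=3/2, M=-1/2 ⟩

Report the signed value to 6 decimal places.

−√(7/30) ≈ -0.483046

√[4·4!2!1!/8! · 4!2!1!4!1!2!] = √(384/35)
  +(−1)^0/∏(0,4,2,1,0,0)! = 1/48  (running 1/48)
  +(−1)^1/∏(1,3,1,0,1,1)! = -1/6  (running -7/48)
⟨..|..⟩ = √(384/35)·(-7/48) = -0.483046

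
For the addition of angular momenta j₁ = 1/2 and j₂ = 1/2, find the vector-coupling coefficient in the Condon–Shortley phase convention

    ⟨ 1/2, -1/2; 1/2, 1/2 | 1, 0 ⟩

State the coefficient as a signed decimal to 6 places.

j₁+j₂−J=0  J+j₁−j₂=1  J−j₁+j₂=1  j₁+j₂+J+1=3
(j₁±m₁, j₂±m₂, J±M) = (0,1,1,0,1,1)
P² = 1/2
sum k=0..0:
  [0] +1/1 = 1
S = 1
C² = P²·S² = 1/2 ; C = +0.707107

+√(1/2) = +0.707107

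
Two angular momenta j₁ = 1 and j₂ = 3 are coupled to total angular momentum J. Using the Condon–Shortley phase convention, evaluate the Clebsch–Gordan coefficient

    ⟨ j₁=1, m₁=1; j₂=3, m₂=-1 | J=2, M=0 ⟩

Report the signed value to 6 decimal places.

+0.534522  (= +√(2/7))

√[5·2!0!4!/7! · 2!0!2!4!2!2!] = √(128/7)
  +(−1)^0/∏(0,2,0,2,0,2)! = 1/8  (running 1/8)
⟨..|..⟩ = √(128/7)·(1/8) = +0.534522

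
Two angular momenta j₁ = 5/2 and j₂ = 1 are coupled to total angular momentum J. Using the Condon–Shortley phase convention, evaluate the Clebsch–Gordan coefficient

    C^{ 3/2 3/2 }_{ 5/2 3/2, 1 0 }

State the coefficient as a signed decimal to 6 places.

−√(4/15) = -0.516398

j₁+j₂−J=2  J+j₁−j₂=3  J−j₁+j₂=0  j₁+j₂+J+1=6
(j₁±m₁, j₂±m₂, J±M) = (4,1,1,1,3,0)
P² = 48/5
sum k=1..1:
  [1] −1/6 = -1/6
S = -1/6
C² = P²·S² = 4/15 ; C = -0.516398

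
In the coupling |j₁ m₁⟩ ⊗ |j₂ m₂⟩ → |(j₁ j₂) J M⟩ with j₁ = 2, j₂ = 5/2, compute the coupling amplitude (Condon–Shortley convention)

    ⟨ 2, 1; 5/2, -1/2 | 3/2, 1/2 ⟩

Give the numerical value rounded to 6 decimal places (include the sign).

−√(5/21) ≈ -0.487950

√[4·3!1!2!/7! · 3!1!2!3!2!1!] = √(48/35)
  +(−1)^0/∏(0,3,1,2,0,0)! = 1/12  (running 1/12)
  +(−1)^1/∏(1,2,0,1,1,1)! = -1/2  (running -5/12)
⟨..|..⟩ = √(48/35)·(-5/12) = -0.487950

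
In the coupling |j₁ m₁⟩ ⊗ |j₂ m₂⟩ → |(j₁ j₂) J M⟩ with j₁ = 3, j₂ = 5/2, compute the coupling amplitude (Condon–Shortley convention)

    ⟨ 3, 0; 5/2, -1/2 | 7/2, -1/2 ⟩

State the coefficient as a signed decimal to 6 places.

√[8·2!4!3!/10! · 3!3!2!3!3!4!] = √(6912/175)
  +(−1)^0/∏(0,2,3,2,1,1)! = 1/24  (running 1/24)
  +(−1)^1/∏(1,1,2,1,2,2)! = -1/8  (running -1/12)
  +(−1)^2/∏(2,0,1,0,3,3)! = 1/72  (running -5/72)
⟨..|..⟩ = √(6912/175)·(-5/72) = -0.436436

-0.436436  (= −√(4/21))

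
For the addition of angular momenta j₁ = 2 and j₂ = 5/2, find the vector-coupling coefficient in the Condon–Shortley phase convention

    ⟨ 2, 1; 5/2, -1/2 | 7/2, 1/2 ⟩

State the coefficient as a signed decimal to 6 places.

triangle: 1!·3!·4!/9! = 144/362880
(j±m)!: 3!·1!·2!·3!·4!·3! = 10368
prefactor² = (2J+1)·Δ·N² = 1152/35
  k=0: +1/(0!·1!·1!·2!·2!·2!) = 1/8
  k=1: −1/(1!·0!·0!·1!·3!·3!) = -1/36
Σ = 7/72  ⇒  CG² = 1152/35·7/72² = 14/45
CG = +√(14/45) = +0.557773

+0.557773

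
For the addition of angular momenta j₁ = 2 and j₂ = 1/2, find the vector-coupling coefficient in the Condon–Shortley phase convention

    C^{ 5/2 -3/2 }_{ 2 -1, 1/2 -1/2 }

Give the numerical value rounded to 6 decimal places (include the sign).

+√(4/5) ≈ +0.894427

√[6·0!4!1!/6! · 1!3!0!1!1!4!] = √(144/5)
  +(−1)^0/∏(0,0,3,0,1,1)! = 1/6  (running 1/6)
⟨..|..⟩ = √(144/5)·(1/6) = +0.894427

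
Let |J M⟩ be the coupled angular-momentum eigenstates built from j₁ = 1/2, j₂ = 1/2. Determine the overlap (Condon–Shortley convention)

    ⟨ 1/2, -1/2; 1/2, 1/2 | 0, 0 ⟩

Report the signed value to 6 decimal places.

triangle: 1!*0!*0!/2! = 1/2
(j±m)!: 0!*1!*1!*0!*0!*0! = 1
prefactor² = (2J+1)*Δ*N² = 1/2
  k=1: −1/(1!*0!*0!*0!*0!*0!) = -1
Σ = -1  ⇒  CG² = 1/2*(-1)² = 1/2
CG = −√(1/2) = -0.707107

−√(1/2) = -0.707107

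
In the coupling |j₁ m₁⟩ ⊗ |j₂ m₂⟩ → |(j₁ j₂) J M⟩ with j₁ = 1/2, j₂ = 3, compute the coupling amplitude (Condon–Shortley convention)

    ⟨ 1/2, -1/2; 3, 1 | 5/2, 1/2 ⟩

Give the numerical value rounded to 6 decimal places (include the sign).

-0.755929

j₁+j₂−J=1  J+j₁−j₂=0  J−j₁+j₂=5  j₁+j₂+J+1=7
(j₁±m₁, j₂±m₂, J±M) = (0,1,4,2,3,2)
P² = 576/7
sum k=1..1:
  [1] −1/12 = -1/12
S = -1/12
C² = P²·S² = 4/7 ; C = -0.755929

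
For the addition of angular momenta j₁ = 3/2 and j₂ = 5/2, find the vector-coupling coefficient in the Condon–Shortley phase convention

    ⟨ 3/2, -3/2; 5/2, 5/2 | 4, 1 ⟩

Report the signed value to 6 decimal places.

+0.133631  (= +√(1/56))

√[9·0!3!5!/9! · 0!3!5!0!5!3!] = √(64800/7)
  +(−1)^0/∏(0,0,3,5,0,0)! = 1/720  (running 1/720)
⟨..|..⟩ = √(64800/7)·(1/720) = +0.133631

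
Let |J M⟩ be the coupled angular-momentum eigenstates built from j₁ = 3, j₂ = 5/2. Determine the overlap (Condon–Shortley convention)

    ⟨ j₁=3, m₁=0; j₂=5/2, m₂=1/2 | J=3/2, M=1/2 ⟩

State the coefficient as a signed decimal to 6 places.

√[4·4!2!1!/8! · 3!3!3!2!2!1!] = √(144/35)
  +(−1)^2/∏(2,2,1,1,1,0)! = 1/4  (running 1/4)
  +(−1)^3/∏(3,1,0,0,2,1)! = -1/12  (running 1/6)
⟨..|..⟩ = √(144/35)·(1/6) = +0.338062

+√(4/35) ≈ +0.338062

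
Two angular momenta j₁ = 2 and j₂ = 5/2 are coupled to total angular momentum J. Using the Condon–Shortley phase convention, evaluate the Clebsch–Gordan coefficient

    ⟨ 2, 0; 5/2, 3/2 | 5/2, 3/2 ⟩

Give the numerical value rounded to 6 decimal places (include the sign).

√[6·2!2!3!/8! · 2!2!4!1!4!1!] = √(288/35)
  +(−1)^1/∏(1,1,1,3,1,0)! = -1/6  (running -1/6)
  +(−1)^2/∏(2,0,0,2,2,1)! = 1/8  (running -1/24)
⟨..|..⟩ = √(288/35)·(-1/24) = -0.119523

−√(1/70) ≈ -0.119523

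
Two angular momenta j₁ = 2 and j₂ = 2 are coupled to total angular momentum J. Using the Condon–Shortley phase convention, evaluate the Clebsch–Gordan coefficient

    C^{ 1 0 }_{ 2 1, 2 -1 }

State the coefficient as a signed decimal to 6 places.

j₁+j₂−J=3  J+j₁−j₂=1  J−j₁+j₂=1  j₁+j₂+J+1=6
(j₁±m₁, j₂±m₂, J±M) = (3,1,1,3,1,1)
P² = 9/10
sum k=0..1:
  [0] +1/6 = 1/6
  [1] −1/2 = -1/2
S = -1/3
C² = P²·S² = 1/10 ; C = -0.316228

−√(1/10) ≈ -0.316228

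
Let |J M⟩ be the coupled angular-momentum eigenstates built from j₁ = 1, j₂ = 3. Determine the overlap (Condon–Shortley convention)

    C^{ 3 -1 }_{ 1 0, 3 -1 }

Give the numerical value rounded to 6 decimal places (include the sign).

j₁+j₂−J=1  J+j₁−j₂=1  J−j₁+j₂=5  j₁+j₂+J+1=8
(j₁±m₁, j₂±m₂, J±M) = (1,1,2,4,2,4)
P² = 48
sum k=0..1:
  [0] +1/12 = 1/12
  [1] −1/24 = -1/24
S = 1/24
C² = P²·S² = 1/12 ; C = +0.288675

+0.288675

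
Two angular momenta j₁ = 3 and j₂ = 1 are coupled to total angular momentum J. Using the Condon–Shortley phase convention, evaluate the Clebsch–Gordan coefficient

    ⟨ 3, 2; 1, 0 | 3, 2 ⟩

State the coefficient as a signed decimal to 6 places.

j₁+j₂−J=1  J+j₁−j₂=5  J−j₁+j₂=1  j₁+j₂+J+1=8
(j₁±m₁, j₂±m₂, J±M) = (5,1,1,1,5,1)
P² = 300
sum k=0..1:
  [0] +1/24 = 1/24
  [1] −1/120 = -1/120
S = 1/30
C² = P²·S² = 1/3 ; C = +0.577350

+0.577350  (= +√(1/3))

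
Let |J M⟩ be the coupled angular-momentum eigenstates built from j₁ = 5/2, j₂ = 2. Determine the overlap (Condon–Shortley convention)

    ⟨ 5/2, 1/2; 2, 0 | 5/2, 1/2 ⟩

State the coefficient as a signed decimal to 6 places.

triangle: 2!×3!×2!/8! = 24/40320
(j±m)!: 3!×2!×2!×2!×3!×2! = 576
prefactor² = (2J+1)×Δ×N² = 72/35
  k=0: +1/(0!×2!×2!×2!×1!×0!) = 1/8
  k=1: −1/(1!×1!×1!×1!×2!×1!) = -1/2
  k=2: +1/(2!×0!×0!×0!×3!×2!) = 1/24
Σ = -1/3  ⇒  CG² = 72/35×(-1/3)² = 8/35
CG = −√(8/35) = -0.478091

-0.478091  (= −√(8/35))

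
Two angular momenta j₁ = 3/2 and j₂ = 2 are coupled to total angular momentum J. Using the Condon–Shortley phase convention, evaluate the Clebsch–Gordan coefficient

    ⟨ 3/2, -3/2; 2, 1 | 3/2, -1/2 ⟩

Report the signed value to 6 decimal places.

+0.632456

triangle: 2!*1!*2!/6! = 4/720
(j±m)!: 0!*3!*3!*1!*1!*2! = 72
prefactor² = (2J+1)*Δ*N² = 8/5
  k=2: +1/(2!*0!*1!*1!*0!*1!) = 1/2
Σ = 1/2  ⇒  CG² = 8/5*1/2² = 2/5
CG = +√(2/5) = +0.632456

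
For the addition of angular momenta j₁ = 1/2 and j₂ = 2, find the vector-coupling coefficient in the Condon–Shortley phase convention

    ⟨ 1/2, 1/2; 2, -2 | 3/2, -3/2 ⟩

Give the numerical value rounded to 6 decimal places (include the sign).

triangle: 1!*0!*3!/5! = 6/120
(j±m)!: 1!*0!*0!*4!*0!*3! = 144
prefactor² = (2J+1)*Δ*N² = 144/5
  k=0: +1/(0!*1!*0!*0!*0!*3!) = 1/6
Σ = 1/6  ⇒  CG² = 144/5*1/6² = 4/5
CG = +√(4/5) = +0.894427

+0.894427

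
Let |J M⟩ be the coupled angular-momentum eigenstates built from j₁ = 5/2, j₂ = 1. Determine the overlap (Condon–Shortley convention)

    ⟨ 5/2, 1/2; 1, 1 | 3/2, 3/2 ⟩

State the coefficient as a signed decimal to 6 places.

√[4·2!3!0!/6! · 3!2!2!0!3!0!] = √(48/5)
  +(−1)^2/∏(2,0,0,0,3,0)! = 1/12  (running 1/12)
⟨..|..⟩ = √(48/5)·(1/12) = +0.258199

+0.258199  (= +√(1/15))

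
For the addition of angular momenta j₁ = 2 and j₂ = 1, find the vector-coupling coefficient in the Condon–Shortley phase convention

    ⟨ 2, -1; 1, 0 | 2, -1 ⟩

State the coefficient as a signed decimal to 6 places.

√[5·1!3!1!/6! · 1!3!1!1!1!3!] = √(3/2)
  +(−1)^0/∏(0,1,3,1,0,0)! = 1/6  (running 1/6)
  +(−1)^1/∏(1,0,2,0,1,1)! = -1/2  (running -1/3)
⟨..|..⟩ = √(3/2)·(-1/3) = -0.408248

−√(1/6) ≈ -0.408248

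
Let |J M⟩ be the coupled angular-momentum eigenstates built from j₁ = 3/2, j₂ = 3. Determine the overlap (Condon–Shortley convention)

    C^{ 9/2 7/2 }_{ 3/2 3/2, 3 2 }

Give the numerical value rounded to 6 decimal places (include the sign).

+0.816497

triangle: 0!*3!*6!/10! = 4320/3628800
(j±m)!: 3!*0!*5!*1!*8!*1! = 29030400
prefactor² = (2J+1)*Δ*N² = 345600
  k=0: +1/(0!*0!*0!*5!*3!*1!) = 1/720
Σ = 1/720  ⇒  CG² = 345600*1/720² = 2/3
CG = +√(2/3) = +0.816497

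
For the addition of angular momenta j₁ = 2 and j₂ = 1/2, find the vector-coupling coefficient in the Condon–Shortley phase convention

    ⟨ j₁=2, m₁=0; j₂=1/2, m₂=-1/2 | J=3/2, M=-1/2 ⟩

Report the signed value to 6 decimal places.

+√(2/5) = +0.632456

triangle: 1!×3!×0!/5! = 6/120
(j±m)!: 2!×2!×0!×1!×1!×2! = 8
prefactor² = (2J+1)×Δ×N² = 8/5
  k=0: +1/(0!×1!×2!×0!×1!×0!) = 1/2
Σ = 1/2  ⇒  CG² = 8/5×1/2² = 2/5
CG = +√(2/5) = +0.632456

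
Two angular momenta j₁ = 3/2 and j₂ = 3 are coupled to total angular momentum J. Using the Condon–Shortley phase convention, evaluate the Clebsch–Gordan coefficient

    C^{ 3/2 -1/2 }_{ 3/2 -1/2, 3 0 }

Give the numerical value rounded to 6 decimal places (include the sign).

+0.507093

√[4·3!0!3!/7! · 1!2!3!3!1!2!] = √(144/35)
  +(−1)^2/∏(2,1,0,1,0,2)! = 1/4  (running 1/4)
⟨..|..⟩ = √(144/35)·(1/4) = +0.507093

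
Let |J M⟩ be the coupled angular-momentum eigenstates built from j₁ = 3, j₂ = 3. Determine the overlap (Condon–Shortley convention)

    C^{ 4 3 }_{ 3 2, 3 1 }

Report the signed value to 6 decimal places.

triangle: 2!*4!*4!/11! = 1152/39916800
(j±m)!: 5!*1!*4!*2!*7!*1! = 29030400
prefactor² = (2J+1)*Δ*N² = 82944/11
  k=0: +1/(0!*2!*1!*4!*3!*0!) = 1/288
  k=1: −1/(1!*1!*0!*3!*4!*1!) = -1/144
Σ = -1/288  ⇒  CG² = 82944/11*(-1/288)² = 1/11
CG = −√(1/11) = -0.301511

−√(1/11) ≈ -0.301511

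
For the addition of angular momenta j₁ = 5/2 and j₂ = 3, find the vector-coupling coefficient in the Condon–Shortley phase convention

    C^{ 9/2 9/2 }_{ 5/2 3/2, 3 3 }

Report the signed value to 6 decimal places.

-0.738549

j₁+j₂−J=1  J+j₁−j₂=4  J−j₁+j₂=5  j₁+j₂+J+1=11
(j₁±m₁, j₂±m₂, J±M) = (4,1,6,0,9,0)
P² = 49766400/11
sum k=1..1:
  [1] −1/2880 = -1/2880
S = -1/2880
C² = P²·S² = 6/11 ; C = -0.738549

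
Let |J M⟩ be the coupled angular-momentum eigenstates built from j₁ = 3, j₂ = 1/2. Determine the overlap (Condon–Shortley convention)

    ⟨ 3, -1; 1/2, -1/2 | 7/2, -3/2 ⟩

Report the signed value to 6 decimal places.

+√(5/7) = +0.845154

j₁+j₂−J=0  J+j₁−j₂=6  J−j₁+j₂=1  j₁+j₂+J+1=8
(j₁±m₁, j₂±m₂, J±M) = (2,4,0,1,2,5)
P² = 11520/7
sum k=0..0:
  [0] +1/48 = 1/48
S = 1/48
C² = P²·S² = 5/7 ; C = +0.845154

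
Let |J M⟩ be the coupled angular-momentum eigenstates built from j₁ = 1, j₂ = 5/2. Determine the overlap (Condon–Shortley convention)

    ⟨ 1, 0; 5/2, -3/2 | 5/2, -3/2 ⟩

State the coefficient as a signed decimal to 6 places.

+0.507093  (= +√(9/35))

√[6·1!1!4!/7! · 1!1!1!4!1!4!] = √(576/35)
  +(−1)^0/∏(0,1,1,1,0,3)! = 1/6  (running 1/6)
  +(−1)^1/∏(1,0,0,0,1,4)! = -1/24  (running 1/8)
⟨..|..⟩ = √(576/35)·(1/8) = +0.507093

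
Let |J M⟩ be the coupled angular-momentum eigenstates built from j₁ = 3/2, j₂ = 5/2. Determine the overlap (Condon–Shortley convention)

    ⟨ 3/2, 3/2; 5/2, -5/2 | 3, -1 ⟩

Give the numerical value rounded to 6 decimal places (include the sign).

√[7·1!2!4!/8! · 3!0!0!5!2!4!] = √(288)
  +(−1)^0/∏(0,1,0,0,2,4)! = 1/48  (running 1/48)
⟨..|..⟩ = √(288)·(1/48) = +0.353553

+√(1/8) = +0.353553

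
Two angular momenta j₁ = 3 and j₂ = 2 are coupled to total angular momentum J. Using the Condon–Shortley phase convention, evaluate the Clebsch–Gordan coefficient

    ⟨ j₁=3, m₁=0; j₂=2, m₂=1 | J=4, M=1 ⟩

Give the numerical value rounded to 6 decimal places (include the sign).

j₁+j₂−J=1  J+j₁−j₂=5  J−j₁+j₂=3  j₁+j₂+J+1=10
(j₁±m₁, j₂±m₂, J±M) = (3,3,3,1,5,3)
P² = 1944/7
sum k=0..1:
  [0] +1/72 = 1/72
  [1] −1/24 = -1/24
S = -1/36
C² = P²·S² = 3/14 ; C = -0.462910

-0.462910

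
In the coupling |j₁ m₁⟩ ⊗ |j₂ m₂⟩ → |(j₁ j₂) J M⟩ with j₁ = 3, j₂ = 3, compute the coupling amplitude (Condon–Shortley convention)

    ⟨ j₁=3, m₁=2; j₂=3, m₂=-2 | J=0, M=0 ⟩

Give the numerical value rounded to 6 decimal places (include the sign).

j₁+j₂−J=6  J+j₁−j₂=0  J−j₁+j₂=0  j₁+j₂+J+1=7
(j₁±m₁, j₂±m₂, J±M) = (5,1,1,5,0,0)
P² = 14400/7
sum k=1..1:
  [1] −1/120 = -1/120
S = -1/120
C² = P²·S² = 1/7 ; C = -0.377964

-0.377964  (= −√(1/7))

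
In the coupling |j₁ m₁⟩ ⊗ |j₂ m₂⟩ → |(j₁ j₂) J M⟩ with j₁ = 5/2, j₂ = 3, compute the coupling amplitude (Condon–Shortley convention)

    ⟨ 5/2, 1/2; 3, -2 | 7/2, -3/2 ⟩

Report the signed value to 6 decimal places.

triangle: 2!·3!·4!/10! = 288/3628800
(j±m)!: 3!·2!·1!·5!·2!·5! = 345600
prefactor² = (2J+1)·Δ·N² = 1536/7
  k=0: +1/(0!·2!·2!·1!·1!·3!) = 1/24
  k=1: −1/(1!·1!·1!·0!·2!·4!) = -1/48
Σ = 1/48  ⇒  CG² = 1536/7·1/48² = 2/21
CG = +√(2/21) = +0.308607

+0.308607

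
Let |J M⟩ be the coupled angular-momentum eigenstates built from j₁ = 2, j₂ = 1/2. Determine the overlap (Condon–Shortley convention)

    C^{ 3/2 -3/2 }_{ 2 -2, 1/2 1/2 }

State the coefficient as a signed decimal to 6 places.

triangle: 1!·3!·0!/5! = 6/120
(j±m)!: 0!·4!·1!·0!·0!·3! = 144
prefactor² = (2J+1)·Δ·N² = 144/5
  k=1: −1/(1!·0!·3!·0!·0!·0!) = -1/6
Σ = -1/6  ⇒  CG² = 144/5·(-1/6)² = 4/5
CG = −√(4/5) = -0.894427

-0.894427  (= −√(4/5))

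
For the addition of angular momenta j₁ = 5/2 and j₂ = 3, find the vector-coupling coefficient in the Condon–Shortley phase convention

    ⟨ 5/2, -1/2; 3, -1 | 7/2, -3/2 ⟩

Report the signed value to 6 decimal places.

√[8·2!3!4!/10! · 2!3!2!4!2!5!] = √(3072/35)
  +(−1)^0/∏(0,2,3,2,0,2)! = 1/48  (running 1/48)
  +(−1)^1/∏(1,1,2,1,1,3)! = -1/12  (running -1/16)
  +(−1)^2/∏(2,0,1,0,2,4)! = 1/96  (running -5/96)
⟨..|..⟩ = √(3072/35)·(-5/96) = -0.487950

−√(5/21) = -0.487950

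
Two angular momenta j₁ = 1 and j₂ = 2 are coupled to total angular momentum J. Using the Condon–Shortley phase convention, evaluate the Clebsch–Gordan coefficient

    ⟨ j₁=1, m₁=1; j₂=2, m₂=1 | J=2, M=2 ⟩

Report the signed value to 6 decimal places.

+0.577350  (= +√(1/3))

j₁+j₂−J=1  J+j₁−j₂=1  J−j₁+j₂=3  j₁+j₂+J+1=6
(j₁±m₁, j₂±m₂, J±M) = (2,0,3,1,4,0)
P² = 12
sum k=0..0:
  [0] +1/6 = 1/6
S = 1/6
C² = P²·S² = 1/3 ; C = +0.577350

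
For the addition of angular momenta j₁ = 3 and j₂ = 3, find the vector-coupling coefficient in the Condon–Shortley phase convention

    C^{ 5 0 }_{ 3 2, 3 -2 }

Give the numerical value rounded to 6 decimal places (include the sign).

+√(4/21) = +0.436436

j₁+j₂−J=1  J+j₁−j₂=5  J−j₁+j₂=5  j₁+j₂+J+1=12
(j₁±m₁, j₂±m₂, J±M) = (5,1,1,5,5,5)
P² = 480000/7
sum k=0..1:
  [0] +1/576 = 1/576
  [1] −1/14400 = -1/14400
S = 1/600
C² = P²·S² = 4/21 ; C = +0.436436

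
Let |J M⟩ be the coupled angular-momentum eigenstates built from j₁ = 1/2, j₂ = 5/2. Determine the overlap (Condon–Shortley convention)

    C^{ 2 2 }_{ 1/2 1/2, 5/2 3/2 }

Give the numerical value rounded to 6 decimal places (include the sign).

+√(1/6) = +0.408248

j₁+j₂−J=1  J+j₁−j₂=0  J−j₁+j₂=4  j₁+j₂+J+1=6
(j₁±m₁, j₂±m₂, J±M) = (1,0,4,1,4,0)
P² = 96
sum k=0..0:
  [0] +1/24 = 1/24
S = 1/24
C² = P²·S² = 1/6 ; C = +0.408248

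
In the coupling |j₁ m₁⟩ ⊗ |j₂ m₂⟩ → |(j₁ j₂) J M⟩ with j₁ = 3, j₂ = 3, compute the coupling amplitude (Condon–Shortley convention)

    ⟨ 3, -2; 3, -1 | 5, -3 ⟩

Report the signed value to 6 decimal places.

-0.408248

triangle: 1!·5!·5!/12! = 14400/479001600
(j±m)!: 1!·5!·2!·4!·2!·8! = 464486400
prefactor² = (2J+1)·Δ·N² = 153600
  k=0: +1/(0!·1!·5!·2!·0!·3!) = 1/1440
  k=1: −1/(1!·0!·4!·1!·1!·4!) = -1/576
Σ = -1/960  ⇒  CG² = 153600·(-1/960)² = 1/6
CG = −√(1/6) = -0.408248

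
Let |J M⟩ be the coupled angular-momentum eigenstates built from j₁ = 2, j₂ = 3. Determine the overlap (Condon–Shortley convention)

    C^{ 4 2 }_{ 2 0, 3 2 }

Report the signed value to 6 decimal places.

−√(12/35) ≈ -0.585540

triangle: 1!×3!×5!/10! = 720/3628800
(j±m)!: 2!×2!×5!×1!×6!×2! = 691200
prefactor² = (2J+1)×Δ×N² = 8640/7
  k=0: +1/(0!×1!×2!×5!×1!×0!) = 1/240
  k=1: −1/(1!×0!×1!×4!×2!×1!) = -1/48
Σ = -1/60  ⇒  CG² = 8640/7×(-1/60)² = 12/35
CG = −√(12/35) = -0.585540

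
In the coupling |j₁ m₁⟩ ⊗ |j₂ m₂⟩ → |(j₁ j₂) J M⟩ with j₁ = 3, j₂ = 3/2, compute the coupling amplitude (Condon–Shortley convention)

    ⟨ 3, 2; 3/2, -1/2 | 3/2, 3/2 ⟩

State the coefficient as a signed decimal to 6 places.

√[4·3!3!0!/7! · 5!1!1!2!3!0!] = √(288/7)
  +(−1)^1/∏(1,2,0,0,3,0)! = -1/12  (running -1/12)
⟨..|..⟩ = √(288/7)·(-1/12) = -0.534522

−√(2/7) = -0.534522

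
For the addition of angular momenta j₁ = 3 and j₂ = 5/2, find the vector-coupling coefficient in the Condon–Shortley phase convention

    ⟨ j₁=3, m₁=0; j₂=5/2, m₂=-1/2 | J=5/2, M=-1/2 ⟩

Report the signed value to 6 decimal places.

−√(8/105) ≈ -0.276026

j₁+j₂−J=3  J+j₁−j₂=3  J−j₁+j₂=2  j₁+j₂+J+1=9
(j₁±m₁, j₂±m₂, J±M) = (3,3,2,3,2,3)
P² = 216/35
sum k=0..2:
  [0] +1/72 = 1/72
  [1] −1/4 = -1/4
  [2] +1/8 = 1/8
S = -1/9
C² = P²·S² = 8/105 ; C = -0.276026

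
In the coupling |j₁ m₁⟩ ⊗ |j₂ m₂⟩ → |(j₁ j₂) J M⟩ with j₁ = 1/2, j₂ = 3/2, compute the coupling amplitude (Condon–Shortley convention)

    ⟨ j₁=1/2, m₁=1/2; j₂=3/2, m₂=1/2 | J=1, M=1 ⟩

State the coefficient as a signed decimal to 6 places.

+0.500000

j₁+j₂−J=1  J+j₁−j₂=0  J−j₁+j₂=2  j₁+j₂+J+1=4
(j₁±m₁, j₂±m₂, J±M) = (1,0,2,1,2,0)
P² = 1
sum k=0..0:
  [0] +1/2 = 1/2
S = 1/2
C² = P²·S² = 1/4 ; C = +0.500000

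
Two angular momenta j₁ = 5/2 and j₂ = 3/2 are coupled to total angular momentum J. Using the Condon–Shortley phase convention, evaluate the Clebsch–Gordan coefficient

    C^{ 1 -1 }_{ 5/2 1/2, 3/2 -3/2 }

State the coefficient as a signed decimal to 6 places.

+0.223607  (= +√(1/20))

√[3·3!2!0!/6! · 3!2!0!3!0!2!] = √(36/5)
  +(−1)^0/∏(0,3,2,0,0,0)! = 1/12  (running 1/12)
⟨..|..⟩ = √(36/5)·(1/12) = +0.223607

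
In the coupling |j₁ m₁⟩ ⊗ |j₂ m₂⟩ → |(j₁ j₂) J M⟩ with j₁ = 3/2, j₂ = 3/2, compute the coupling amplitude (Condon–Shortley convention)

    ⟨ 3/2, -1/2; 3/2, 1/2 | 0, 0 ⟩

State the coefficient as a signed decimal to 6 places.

triangle: 3!×0!×0!/4! = 6/24
(j±m)!: 1!×2!×2!×1!×0!×0! = 4
prefactor² = (2J+1)×Δ×N² = 1
  k=2: +1/(2!×1!×0!×0!×0!×0!) = 1/2
Σ = 1/2  ⇒  CG² = 1×1/2² = 1/4
CG = +√(1/4) = +0.500000

+√(1/4) ≈ +0.500000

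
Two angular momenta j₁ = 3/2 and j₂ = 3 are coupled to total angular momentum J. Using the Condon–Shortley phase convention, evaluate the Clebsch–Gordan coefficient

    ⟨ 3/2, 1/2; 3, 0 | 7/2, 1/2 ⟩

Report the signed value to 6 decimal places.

√[8·1!2!5!/9! · 2!1!3!3!4!3!] = √(384/7)
  +(−1)^0/∏(0,1,1,3,1,2)! = 1/12  (running 1/12)
  +(−1)^1/∏(1,0,0,2,2,3)! = -1/24  (running 1/24)
⟨..|..⟩ = √(384/7)·(1/24) = +0.308607

+0.308607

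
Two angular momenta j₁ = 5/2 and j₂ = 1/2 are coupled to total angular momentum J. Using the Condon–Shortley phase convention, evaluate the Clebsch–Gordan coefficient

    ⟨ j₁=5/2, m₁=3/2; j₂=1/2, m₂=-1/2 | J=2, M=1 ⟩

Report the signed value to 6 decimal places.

+√(2/3) = +0.816497

j₁+j₂−J=1  J+j₁−j₂=4  J−j₁+j₂=0  j₁+j₂+J+1=6
(j₁±m₁, j₂±m₂, J±M) = (4,1,0,1,3,1)
P² = 24
sum k=0..0:
  [0] +1/6 = 1/6
S = 1/6
C² = P²·S² = 2/3 ; C = +0.816497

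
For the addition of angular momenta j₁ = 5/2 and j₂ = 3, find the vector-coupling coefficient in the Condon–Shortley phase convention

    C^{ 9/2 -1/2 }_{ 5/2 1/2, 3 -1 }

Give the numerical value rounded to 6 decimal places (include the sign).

+√(160/693) = +0.480500

triangle: 1!*4!*5!/11! = 2880/39916800
(j±m)!: 3!*2!*2!*4!*4!*5! = 1658880
prefactor² = (2J+1)*Δ*N² = 92160/77
  k=0: +1/(0!*1!*2!*2!*2!*3!) = 1/48
  k=1: −1/(1!*0!*1!*1!*3!*4!) = -1/144
Σ = 1/72  ⇒  CG² = 92160/77*1/72² = 160/693
CG = +√(160/693) = +0.480500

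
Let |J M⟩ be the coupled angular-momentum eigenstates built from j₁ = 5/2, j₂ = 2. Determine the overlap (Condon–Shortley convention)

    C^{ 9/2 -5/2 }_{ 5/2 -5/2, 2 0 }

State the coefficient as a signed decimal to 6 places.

j₁+j₂−J=0  J+j₁−j₂=5  J−j₁+j₂=4  j₁+j₂+J+1=10
(j₁±m₁, j₂±m₂, J±M) = (0,5,2,2,2,7)
P² = 38400
sum k=0..0:
  [0] +1/480 = 1/480
S = 1/480
C² = P²·S² = 1/6 ; C = +0.408248

+√(1/6) = +0.408248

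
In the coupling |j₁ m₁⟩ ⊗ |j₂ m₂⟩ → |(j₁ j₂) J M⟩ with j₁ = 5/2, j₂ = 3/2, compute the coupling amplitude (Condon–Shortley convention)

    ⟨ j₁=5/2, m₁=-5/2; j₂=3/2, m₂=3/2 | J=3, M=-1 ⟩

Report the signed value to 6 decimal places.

-0.353553  (= −√(1/8))

triangle: 1!·4!·2!/8! = 48/40320
(j±m)!: 0!·5!·3!·0!·2!·4! = 34560
prefactor² = (2J+1)·Δ·N² = 288
  k=1: −1/(1!·0!·4!·2!·0!·0!) = -1/48
Σ = -1/48  ⇒  CG² = 288·(-1/48)² = 1/8
CG = −√(1/8) = -0.353553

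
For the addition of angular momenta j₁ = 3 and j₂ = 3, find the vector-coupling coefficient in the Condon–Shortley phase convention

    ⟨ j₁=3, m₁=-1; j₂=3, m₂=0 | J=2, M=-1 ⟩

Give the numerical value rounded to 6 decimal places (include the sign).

j₁+j₂−J=4  J+j₁−j₂=2  J−j₁+j₂=2  j₁+j₂+J+1=9
(j₁±m₁, j₂±m₂, J±M) = (2,4,3,3,1,3)
P² = 96/7
sum k=2..3:
  [2] +1/8 = 1/8
  [3] −1/12 = -1/12
S = 1/24
C² = P²·S² = 1/42 ; C = +0.154303

+√(1/42) = +0.154303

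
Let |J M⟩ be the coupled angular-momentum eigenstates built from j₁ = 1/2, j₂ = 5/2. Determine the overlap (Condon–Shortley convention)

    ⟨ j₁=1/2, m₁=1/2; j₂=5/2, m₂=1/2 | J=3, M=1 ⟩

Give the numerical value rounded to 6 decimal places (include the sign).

triangle: 0!×1!×5!/7! = 120/5040
(j±m)!: 1!×0!×3!×2!×4!×2! = 576
prefactor² = (2J+1)×Δ×N² = 96
  k=0: +1/(0!×0!×0!×3!×1!×2!) = 1/12
Σ = 1/12  ⇒  CG² = 96×1/12² = 2/3
CG = +√(2/3) = +0.816497

+√(2/3) ≈ +0.816497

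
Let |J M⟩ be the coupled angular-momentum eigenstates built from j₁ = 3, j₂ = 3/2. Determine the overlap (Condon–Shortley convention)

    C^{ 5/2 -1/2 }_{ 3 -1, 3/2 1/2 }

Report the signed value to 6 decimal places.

triangle: 2!·4!·1!/8! = 48/40320
(j±m)!: 2!·4!·2!·1!·2!·3! = 1152
prefactor² = (2J+1)·Δ·N² = 288/35
  k=1: −1/(1!·1!·3!·1!·1!·0!) = -1/6
  k=2: +1/(2!·0!·2!·0!·2!·1!) = 1/8
Σ = -1/24  ⇒  CG² = 288/35·(-1/24)² = 1/70
CG = −√(1/70) = -0.119523

−√(1/70) = -0.119523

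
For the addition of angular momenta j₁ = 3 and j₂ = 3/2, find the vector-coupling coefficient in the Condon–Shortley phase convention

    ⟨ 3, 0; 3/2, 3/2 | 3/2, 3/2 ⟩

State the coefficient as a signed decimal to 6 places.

j₁+j₂−J=3  J+j₁−j₂=3  J−j₁+j₂=0  j₁+j₂+J+1=7
(j₁±m₁, j₂±m₂, J±M) = (3,3,3,0,3,0)
P² = 1296/35
sum k=3..3:
  [3] −1/36 = -1/36
S = -1/36
C² = P²·S² = 1/35 ; C = -0.169031

-0.169031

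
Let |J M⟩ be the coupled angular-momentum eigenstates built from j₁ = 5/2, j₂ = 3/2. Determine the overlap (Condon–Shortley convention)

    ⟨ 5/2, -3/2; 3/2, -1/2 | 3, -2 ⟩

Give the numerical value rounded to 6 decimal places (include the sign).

j₁+j₂−J=1  J+j₁−j₂=4  J−j₁+j₂=2  j₁+j₂+J+1=8
(j₁±m₁, j₂±m₂, J±M) = (1,4,1,2,1,5)
P² = 48
sum k=0..1:
  [0] +1/24 = 1/24
  [1] −1/12 = -1/12
S = -1/24
C² = P²·S² = 1/12 ; C = -0.288675

-0.288675  (= −√(1/12))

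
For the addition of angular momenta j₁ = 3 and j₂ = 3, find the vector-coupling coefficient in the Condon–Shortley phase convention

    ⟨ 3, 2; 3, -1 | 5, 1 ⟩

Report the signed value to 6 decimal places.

+√(9/28) = +0.566947

j₁+j₂−J=1  J+j₁−j₂=5  J−j₁+j₂=5  j₁+j₂+J+1=12
(j₁±m₁, j₂±m₂, J±M) = (5,1,2,4,6,4)
P² = 230400/7
sum k=0..1:
  [0] +1/288 = 1/288
  [1] −1/2880 = -1/2880
S = 1/320
C² = P²·S² = 9/28 ; C = +0.566947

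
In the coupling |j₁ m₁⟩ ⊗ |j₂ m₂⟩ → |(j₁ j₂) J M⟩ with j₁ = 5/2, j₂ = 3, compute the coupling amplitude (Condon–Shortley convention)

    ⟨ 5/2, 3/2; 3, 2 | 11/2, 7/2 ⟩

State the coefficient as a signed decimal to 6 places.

j₁+j₂−J=0  J+j₁−j₂=5  J−j₁+j₂=6  j₁+j₂+J+1=12
(j₁±m₁, j₂±m₂, J±M) = (4,1,5,1,9,2)
P² = 49766400/11
sum k=0..0:
  [0] +1/2880 = 1/2880
S = 1/2880
C² = P²·S² = 6/11 ; C = +0.738549

+0.738549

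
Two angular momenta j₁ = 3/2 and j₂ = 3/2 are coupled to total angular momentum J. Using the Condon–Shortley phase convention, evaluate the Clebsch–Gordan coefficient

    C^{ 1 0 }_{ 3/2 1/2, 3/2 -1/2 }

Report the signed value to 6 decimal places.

−√(1/20) ≈ -0.223607

triangle: 2!*1!*1!/5! = 2/120
(j±m)!: 2!*1!*1!*2!*1!*1! = 4
prefactor² = (2J+1)*Δ*N² = 1/5
  k=0: +1/(0!*2!*1!*1!*0!*0!) = 1/2
  k=1: −1/(1!*1!*0!*0!*1!*1!) = -1
Σ = -1/2  ⇒  CG² = 1/5*(-1/2)² = 1/20
CG = −√(1/20) = -0.223607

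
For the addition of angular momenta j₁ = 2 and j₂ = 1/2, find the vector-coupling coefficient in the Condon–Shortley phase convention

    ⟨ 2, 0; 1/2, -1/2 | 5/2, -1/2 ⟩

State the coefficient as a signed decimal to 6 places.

j₁+j₂−J=0  J+j₁−j₂=4  J−j₁+j₂=1  j₁+j₂+J+1=6
(j₁±m₁, j₂±m₂, J±M) = (2,2,0,1,2,3)
P² = 48/5
sum k=0..0:
  [0] +1/4 = 1/4
S = 1/4
C² = P²·S² = 3/5 ; C = +0.774597

+√(3/5) = +0.774597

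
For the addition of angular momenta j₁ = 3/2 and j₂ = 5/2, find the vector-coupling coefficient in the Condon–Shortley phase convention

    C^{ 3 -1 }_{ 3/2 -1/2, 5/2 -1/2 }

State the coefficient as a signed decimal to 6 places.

triangle: 1!×2!×4!/8! = 48/40320
(j±m)!: 1!×2!×2!×3!×2!×4! = 1152
prefactor² = (2J+1)×Δ×N² = 48/5
  k=0: +1/(0!×1!×2!×2!×0!×2!) = 1/8
  k=1: −1/(1!×0!×1!×1!×1!×3!) = -1/6
Σ = -1/24  ⇒  CG² = 48/5×(-1/24)² = 1/60
CG = −√(1/60) = -0.129099

-0.129099  (= −√(1/60))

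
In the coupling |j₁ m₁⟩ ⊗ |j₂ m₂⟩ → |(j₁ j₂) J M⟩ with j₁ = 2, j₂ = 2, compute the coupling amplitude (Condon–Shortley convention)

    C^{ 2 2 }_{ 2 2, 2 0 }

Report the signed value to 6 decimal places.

j₁+j₂−J=2  J+j₁−j₂=2  J−j₁+j₂=2  j₁+j₂+J+1=7
(j₁±m₁, j₂±m₂, J±M) = (4,0,2,2,4,0)
P² = 128/7
sum k=0..0:
  [0] +1/8 = 1/8
S = 1/8
C² = P²·S² = 2/7 ; C = +0.534522

+√(2/7) ≈ +0.534522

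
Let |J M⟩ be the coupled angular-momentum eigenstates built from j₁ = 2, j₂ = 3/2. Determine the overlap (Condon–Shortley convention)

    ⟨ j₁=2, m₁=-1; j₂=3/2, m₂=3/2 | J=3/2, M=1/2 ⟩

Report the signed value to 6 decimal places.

+√(2/5) ≈ +0.632456

j₁+j₂−J=2  J+j₁−j₂=2  J−j₁+j₂=1  j₁+j₂+J+1=6
(j₁±m₁, j₂±m₂, J±M) = (1,3,3,0,2,1)
P² = 8/5
sum k=2..2:
  [2] +1/2 = 1/2
S = 1/2
C² = P²·S² = 2/5 ; C = +0.632456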